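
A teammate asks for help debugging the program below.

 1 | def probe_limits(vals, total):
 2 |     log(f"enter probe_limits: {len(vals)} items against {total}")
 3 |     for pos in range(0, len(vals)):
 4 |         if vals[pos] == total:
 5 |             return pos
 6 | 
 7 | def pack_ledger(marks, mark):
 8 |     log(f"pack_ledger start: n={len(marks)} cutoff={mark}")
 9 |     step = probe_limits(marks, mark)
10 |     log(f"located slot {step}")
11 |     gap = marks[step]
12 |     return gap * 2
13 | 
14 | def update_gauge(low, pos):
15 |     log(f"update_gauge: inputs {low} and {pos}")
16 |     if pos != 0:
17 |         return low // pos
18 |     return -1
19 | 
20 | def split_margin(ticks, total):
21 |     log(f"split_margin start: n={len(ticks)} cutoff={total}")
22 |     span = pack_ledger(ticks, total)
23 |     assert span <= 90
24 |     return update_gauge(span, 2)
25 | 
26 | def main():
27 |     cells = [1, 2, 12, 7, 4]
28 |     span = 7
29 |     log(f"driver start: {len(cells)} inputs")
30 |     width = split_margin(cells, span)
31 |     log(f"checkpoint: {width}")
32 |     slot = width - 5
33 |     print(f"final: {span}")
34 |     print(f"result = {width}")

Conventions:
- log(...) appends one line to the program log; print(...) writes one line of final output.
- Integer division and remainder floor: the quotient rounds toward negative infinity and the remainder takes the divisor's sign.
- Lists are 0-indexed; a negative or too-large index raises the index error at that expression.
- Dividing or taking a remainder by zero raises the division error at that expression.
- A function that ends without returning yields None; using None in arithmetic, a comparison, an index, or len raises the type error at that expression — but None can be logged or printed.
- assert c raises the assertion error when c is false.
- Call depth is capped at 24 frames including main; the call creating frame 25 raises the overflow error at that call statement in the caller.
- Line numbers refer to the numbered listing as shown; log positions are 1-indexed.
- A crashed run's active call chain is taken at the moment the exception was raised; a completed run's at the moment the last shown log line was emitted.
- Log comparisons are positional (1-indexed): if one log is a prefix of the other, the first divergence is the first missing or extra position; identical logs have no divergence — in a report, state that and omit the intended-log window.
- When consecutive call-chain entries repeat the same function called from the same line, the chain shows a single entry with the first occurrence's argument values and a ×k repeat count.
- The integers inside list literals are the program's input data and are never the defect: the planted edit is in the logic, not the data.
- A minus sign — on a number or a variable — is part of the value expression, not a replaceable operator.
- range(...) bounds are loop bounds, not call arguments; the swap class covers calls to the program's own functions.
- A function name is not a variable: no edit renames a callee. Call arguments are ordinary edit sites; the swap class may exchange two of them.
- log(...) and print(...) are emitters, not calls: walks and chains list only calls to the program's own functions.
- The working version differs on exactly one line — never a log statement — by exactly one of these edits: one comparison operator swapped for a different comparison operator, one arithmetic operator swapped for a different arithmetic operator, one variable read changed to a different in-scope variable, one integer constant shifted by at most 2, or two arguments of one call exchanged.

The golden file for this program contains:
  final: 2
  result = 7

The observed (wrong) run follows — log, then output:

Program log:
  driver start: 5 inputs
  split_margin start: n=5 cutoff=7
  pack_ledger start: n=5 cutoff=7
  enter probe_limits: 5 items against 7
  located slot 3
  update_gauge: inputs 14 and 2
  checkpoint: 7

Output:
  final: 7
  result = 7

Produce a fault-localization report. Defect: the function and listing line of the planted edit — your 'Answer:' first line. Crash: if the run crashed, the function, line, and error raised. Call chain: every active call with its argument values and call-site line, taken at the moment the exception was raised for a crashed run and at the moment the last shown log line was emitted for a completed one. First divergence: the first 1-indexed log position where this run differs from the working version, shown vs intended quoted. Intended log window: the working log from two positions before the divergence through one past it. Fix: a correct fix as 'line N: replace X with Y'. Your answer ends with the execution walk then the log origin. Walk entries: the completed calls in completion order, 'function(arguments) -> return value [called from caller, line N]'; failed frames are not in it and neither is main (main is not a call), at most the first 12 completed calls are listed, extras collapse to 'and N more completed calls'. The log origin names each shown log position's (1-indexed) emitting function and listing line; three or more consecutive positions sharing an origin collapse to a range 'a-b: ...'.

Answer: the defect is in main at line 33.
Core observation: Log streams are identical — the defect surfaces only in the printed output.
Call chain: main.
First divergence: none; the two logs match at every position.
Execution walk:
  probe_limits([1, 2, 12, 7, 4], 7) -> 3  [called from pack_ledger, line 9]
  pack_ledger([1, 2, 12, 7, 4], 7) -> 14  [called from split_margin, line 22]
  update_gauge(14, 2) -> 7  [called from split_margin, line 24]
  split_margin([1, 2, 12, 7, 4], 7) -> 7  [called from main, line 30]
Origin of each log line:
  1: from main, line 29
  2: from split_margin, line 21
  3: from pack_ledger, line 8
  4: from probe_limits, line 2
  5: from pack_ledger, line 10
  6: from update_gauge, line 15
  7: from main, line 31
A correct fix: line 33: replace `span` with `slot`.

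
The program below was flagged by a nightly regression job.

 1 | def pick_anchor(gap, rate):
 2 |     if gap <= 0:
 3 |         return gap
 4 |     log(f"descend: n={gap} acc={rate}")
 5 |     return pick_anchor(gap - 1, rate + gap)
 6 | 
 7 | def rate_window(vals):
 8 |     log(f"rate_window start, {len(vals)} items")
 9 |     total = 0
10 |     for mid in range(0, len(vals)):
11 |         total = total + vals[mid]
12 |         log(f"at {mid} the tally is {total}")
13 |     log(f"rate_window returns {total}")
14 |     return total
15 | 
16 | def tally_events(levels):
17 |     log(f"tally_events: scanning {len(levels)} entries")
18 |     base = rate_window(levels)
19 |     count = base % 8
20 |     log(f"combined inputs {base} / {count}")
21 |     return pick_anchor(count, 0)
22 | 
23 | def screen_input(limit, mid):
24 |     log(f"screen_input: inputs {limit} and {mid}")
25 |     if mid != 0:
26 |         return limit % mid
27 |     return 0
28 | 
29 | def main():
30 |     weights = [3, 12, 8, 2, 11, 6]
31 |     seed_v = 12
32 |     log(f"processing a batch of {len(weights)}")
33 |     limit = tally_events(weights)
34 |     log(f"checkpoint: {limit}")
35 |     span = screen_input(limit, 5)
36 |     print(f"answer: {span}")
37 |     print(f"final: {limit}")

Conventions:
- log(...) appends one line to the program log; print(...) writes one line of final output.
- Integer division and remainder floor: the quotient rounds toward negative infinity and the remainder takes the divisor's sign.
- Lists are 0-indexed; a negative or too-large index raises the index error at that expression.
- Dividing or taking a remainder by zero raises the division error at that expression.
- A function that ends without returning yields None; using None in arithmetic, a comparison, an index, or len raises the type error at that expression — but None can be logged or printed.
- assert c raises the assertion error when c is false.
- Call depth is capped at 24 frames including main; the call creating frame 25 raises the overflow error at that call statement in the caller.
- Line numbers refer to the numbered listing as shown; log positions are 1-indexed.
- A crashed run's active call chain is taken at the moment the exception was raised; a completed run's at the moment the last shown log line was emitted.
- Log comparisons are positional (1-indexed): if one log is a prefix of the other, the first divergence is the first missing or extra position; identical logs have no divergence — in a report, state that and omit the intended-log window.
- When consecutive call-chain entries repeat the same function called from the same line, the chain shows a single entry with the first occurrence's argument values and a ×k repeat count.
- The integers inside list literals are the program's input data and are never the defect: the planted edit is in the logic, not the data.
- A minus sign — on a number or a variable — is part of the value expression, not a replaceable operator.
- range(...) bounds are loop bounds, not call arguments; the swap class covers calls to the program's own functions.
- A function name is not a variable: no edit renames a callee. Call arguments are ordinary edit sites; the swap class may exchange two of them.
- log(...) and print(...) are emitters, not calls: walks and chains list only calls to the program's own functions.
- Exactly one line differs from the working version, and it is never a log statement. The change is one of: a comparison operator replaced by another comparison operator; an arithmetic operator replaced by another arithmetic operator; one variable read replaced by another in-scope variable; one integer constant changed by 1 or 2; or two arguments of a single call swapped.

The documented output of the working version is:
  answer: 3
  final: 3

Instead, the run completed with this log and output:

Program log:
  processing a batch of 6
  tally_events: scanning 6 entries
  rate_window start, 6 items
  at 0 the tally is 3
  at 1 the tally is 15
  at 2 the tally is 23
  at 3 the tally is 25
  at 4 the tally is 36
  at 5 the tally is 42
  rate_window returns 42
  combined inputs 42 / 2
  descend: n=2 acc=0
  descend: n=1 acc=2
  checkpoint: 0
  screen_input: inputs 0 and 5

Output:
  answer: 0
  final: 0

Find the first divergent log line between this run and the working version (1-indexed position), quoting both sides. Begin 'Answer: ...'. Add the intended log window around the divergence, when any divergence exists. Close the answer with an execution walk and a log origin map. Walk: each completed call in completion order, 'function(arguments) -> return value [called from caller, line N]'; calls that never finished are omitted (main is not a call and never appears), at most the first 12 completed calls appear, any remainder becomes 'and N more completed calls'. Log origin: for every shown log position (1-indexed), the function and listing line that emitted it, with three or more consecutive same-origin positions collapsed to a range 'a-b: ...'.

Answer: position 14; shown 'checkpoint: 0' vs intended 'checkpoint: 3'.
Intended log window:
  12: descend: n=2 acc=0
  13: descend: n=1 acc=2
  14: checkpoint: 3
  15: screen_input: inputs 3 and 5
Execution walk:
  rate_window([3, 12, 8, 2, 11, 6]) -> 42  [called from tally_events, line 18]
  pick_anchor(0, 3) -> 0  [called from pick_anchor, line 5]
  pick_anchor(1, 2) -> 0  [called from pick_anchor, line 5]
  pick_anchor(2, 0) -> 0  [called from tally_events, line 21]
  tally_events([3, 12, 8, 2, 11, 6]) -> 0  [called from main, line 33]
  screen_input(0, 5) -> 0  [called from main, line 35]
Origin of each log line:
  1 — main, line 32
  2 — tally_events, line 17
  3 — rate_window, line 8
  4-9 — rate_window, line 12
  10 — rate_window, line 13
  11 — tally_events, line 20
  12 — pick_anchor, line 4
  13 — pick_anchor, line 4
  14 — main, line 34
  15 — screen_input, line 24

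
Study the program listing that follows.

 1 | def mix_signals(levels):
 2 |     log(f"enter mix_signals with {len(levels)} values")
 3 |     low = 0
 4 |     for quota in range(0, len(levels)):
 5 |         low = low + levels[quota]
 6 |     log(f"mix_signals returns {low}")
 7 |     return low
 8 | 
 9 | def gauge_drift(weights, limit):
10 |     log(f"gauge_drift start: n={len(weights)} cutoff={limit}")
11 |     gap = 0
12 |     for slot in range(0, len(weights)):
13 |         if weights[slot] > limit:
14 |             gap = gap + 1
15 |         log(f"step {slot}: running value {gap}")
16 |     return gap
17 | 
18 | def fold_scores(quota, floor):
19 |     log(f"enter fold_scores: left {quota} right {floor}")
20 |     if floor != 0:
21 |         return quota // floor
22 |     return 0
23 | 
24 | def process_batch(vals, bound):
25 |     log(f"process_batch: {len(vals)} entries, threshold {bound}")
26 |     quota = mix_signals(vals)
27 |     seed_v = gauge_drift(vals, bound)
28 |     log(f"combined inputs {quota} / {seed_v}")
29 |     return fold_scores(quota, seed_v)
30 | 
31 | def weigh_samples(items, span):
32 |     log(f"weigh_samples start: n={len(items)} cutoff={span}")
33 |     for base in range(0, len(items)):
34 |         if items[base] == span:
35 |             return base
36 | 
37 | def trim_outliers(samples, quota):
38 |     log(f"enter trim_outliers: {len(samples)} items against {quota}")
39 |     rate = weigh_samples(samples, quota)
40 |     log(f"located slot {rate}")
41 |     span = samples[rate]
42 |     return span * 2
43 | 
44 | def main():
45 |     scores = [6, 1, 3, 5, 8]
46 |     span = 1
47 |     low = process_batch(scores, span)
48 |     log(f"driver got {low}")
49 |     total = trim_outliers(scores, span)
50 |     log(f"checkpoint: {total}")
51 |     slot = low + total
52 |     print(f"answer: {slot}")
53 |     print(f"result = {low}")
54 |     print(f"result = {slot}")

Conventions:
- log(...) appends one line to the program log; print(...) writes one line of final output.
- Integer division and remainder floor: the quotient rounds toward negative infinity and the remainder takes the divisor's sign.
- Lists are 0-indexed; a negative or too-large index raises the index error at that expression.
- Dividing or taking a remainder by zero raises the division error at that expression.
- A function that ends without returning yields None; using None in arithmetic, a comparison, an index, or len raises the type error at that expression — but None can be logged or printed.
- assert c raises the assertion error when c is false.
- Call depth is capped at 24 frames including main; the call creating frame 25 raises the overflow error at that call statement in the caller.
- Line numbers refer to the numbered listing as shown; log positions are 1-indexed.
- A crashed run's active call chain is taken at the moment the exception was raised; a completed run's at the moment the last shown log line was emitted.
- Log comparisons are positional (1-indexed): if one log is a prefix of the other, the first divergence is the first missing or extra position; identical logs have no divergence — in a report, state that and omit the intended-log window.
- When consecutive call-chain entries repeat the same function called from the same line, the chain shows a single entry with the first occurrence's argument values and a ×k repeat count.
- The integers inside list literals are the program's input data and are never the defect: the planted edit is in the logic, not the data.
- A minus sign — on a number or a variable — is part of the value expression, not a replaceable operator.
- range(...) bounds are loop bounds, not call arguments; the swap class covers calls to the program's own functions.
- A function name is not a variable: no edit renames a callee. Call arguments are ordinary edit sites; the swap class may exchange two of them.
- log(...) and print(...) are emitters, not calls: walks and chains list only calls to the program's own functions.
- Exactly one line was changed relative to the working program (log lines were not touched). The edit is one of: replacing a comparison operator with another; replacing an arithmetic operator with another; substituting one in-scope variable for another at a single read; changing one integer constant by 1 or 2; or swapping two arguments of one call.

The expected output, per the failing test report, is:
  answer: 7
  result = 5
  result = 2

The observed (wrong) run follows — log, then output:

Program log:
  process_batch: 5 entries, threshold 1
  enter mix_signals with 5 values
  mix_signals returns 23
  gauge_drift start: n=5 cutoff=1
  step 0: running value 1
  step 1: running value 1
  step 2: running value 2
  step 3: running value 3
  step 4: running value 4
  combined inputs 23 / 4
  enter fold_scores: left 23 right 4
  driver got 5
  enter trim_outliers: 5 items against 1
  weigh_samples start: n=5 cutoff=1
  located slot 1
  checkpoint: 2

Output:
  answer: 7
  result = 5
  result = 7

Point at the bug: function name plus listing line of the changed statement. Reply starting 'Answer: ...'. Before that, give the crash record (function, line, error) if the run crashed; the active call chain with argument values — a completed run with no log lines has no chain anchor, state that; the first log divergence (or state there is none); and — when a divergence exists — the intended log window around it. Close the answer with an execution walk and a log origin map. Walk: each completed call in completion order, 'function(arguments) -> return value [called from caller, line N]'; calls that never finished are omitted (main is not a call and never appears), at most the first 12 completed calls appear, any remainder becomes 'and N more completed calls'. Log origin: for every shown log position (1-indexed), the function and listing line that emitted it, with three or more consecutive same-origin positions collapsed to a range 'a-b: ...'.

Answer: the defect is in main at line 54.
Core observation: The logs agree in full; only the final output differs.
Call chain: main.
First divergence: none (the log streams are identical).
Execution walk:
  mix_signals([6, 1, 3, 5, 8]) -> 23  [called from process_batch, line 26]
  gauge_drift([6, 1, 3, 5, 8], 1) -> 4  [called from process_batch, line 27]
  fold_scores(23, 4) -> 5  [called from process_batch, line 29]
  process_batch([6, 1, 3, 5, 8], 1) -> 5  [called from main, line 47]
  weigh_samples([6, 1, 3, 5, 8], 1) -> 1  [called from trim_outliers, line 39]
  trim_outliers([6, 1, 3, 5, 8], 1) -> 2  [called from main, line 49]
Log origin:
  1: logged in process_batch at line 25
  2: logged in mix_signals at line 2
  3: logged in mix_signals at line 6
  4: logged in gauge_drift at line 10
  5-9: logged in gauge_drift at line 15
  10: logged in process_batch at line 28
  11: logged in fold_scores at line 19
  12: logged in main at line 48
  13: logged in trim_outliers at line 38
  14: logged in weigh_samples at line 32
  15: logged in trim_outliers at line 40
  16: logged in main at line 50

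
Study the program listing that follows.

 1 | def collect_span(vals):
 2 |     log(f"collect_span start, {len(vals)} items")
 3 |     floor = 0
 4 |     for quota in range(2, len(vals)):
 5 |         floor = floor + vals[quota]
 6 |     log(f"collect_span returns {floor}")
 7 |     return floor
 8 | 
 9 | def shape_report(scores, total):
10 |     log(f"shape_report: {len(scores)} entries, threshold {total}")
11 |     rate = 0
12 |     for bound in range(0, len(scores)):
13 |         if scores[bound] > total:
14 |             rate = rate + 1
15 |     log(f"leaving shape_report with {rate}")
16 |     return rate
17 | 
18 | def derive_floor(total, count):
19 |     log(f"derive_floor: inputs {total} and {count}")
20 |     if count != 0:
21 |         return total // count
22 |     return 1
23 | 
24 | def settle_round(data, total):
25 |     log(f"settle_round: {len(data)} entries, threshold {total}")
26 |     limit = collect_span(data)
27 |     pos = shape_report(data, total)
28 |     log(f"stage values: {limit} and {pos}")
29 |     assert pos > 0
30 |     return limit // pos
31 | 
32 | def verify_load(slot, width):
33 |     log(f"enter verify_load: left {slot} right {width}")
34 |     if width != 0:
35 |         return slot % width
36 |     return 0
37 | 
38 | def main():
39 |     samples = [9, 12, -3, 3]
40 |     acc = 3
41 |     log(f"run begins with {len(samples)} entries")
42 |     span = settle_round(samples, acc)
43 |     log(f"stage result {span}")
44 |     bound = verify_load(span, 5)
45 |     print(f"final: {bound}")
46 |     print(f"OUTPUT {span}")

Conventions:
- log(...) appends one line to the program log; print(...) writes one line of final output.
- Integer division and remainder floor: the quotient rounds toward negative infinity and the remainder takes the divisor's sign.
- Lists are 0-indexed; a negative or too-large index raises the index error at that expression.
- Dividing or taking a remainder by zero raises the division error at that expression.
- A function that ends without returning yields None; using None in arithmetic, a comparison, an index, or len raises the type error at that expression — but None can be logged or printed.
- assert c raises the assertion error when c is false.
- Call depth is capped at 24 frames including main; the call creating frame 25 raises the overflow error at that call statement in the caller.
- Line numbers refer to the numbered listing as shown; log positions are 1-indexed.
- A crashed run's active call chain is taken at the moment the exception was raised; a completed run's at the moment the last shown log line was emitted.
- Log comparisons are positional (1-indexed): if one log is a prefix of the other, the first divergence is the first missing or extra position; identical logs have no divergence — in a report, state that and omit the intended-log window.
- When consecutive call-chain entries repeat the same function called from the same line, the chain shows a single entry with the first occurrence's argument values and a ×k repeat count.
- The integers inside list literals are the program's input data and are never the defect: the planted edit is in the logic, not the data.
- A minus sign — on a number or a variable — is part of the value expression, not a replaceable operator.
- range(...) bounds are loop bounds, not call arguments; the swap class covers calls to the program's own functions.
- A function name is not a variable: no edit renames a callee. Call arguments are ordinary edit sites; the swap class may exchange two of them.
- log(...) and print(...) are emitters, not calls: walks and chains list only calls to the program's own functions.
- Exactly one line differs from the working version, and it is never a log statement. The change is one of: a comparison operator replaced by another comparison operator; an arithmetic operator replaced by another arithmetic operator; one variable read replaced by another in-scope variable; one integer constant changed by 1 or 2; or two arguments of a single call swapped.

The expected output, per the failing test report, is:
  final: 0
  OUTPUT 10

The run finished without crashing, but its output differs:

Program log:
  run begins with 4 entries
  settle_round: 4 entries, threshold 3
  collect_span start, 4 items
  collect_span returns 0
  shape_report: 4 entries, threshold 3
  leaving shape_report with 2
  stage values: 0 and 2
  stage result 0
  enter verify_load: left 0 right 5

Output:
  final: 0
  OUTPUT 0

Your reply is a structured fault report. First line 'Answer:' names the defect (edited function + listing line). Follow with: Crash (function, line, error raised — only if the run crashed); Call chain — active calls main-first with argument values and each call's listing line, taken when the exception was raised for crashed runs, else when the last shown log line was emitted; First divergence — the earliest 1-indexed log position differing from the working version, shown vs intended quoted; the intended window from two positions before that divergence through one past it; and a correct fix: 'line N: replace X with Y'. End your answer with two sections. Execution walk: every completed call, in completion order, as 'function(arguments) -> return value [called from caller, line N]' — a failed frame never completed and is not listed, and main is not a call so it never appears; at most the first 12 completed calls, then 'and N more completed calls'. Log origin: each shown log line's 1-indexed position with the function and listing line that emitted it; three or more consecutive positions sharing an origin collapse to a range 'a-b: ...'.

Answer: the defect is in collect_span at line 4.
The tell: The log first diverges at position 4: the faulty run prints 'collect_span returns 0' where the working version prints 'collect_span returns 21'.
Call chain: main -> verify_load(0, 5) (called at line 44).
First divergence: position 4; shown 'collect_span returns 0' vs intended 'collect_span returns 21'.
Intended log window:
  2: settle_round: 4 entries, threshold 3
  3: collect_span start, 4 items
  4: collect_span returns 21
  5: shape_report: 4 entries, threshold 3
Execution walk:
  collect_span([9, 12, -3, 3]) -> 0  [called from settle_round, line 26]
  shape_report([9, 12, -3, 3], 3) -> 2  [called from settle_round, line 27]
  settle_round([9, 12, -3, 3], 3) -> 0  [called from main, line 42]
  verify_load(0, 5) -> 0  [called from main, line 44]
Origin of each log line:
  1: emitted by main (line 41)
  2: emitted by settle_round (line 25)
  3: emitted by collect_span (line 2)
  4: emitted by collect_span (line 6)
  5: emitted by shape_report (line 10)
  6: emitted by shape_report (line 15)
  7: emitted by settle_round (line 28)
  8: emitted by main (line 43)
  9: emitted by verify_load (line 33)
A correct fix: line 4: replace `2` with `0`.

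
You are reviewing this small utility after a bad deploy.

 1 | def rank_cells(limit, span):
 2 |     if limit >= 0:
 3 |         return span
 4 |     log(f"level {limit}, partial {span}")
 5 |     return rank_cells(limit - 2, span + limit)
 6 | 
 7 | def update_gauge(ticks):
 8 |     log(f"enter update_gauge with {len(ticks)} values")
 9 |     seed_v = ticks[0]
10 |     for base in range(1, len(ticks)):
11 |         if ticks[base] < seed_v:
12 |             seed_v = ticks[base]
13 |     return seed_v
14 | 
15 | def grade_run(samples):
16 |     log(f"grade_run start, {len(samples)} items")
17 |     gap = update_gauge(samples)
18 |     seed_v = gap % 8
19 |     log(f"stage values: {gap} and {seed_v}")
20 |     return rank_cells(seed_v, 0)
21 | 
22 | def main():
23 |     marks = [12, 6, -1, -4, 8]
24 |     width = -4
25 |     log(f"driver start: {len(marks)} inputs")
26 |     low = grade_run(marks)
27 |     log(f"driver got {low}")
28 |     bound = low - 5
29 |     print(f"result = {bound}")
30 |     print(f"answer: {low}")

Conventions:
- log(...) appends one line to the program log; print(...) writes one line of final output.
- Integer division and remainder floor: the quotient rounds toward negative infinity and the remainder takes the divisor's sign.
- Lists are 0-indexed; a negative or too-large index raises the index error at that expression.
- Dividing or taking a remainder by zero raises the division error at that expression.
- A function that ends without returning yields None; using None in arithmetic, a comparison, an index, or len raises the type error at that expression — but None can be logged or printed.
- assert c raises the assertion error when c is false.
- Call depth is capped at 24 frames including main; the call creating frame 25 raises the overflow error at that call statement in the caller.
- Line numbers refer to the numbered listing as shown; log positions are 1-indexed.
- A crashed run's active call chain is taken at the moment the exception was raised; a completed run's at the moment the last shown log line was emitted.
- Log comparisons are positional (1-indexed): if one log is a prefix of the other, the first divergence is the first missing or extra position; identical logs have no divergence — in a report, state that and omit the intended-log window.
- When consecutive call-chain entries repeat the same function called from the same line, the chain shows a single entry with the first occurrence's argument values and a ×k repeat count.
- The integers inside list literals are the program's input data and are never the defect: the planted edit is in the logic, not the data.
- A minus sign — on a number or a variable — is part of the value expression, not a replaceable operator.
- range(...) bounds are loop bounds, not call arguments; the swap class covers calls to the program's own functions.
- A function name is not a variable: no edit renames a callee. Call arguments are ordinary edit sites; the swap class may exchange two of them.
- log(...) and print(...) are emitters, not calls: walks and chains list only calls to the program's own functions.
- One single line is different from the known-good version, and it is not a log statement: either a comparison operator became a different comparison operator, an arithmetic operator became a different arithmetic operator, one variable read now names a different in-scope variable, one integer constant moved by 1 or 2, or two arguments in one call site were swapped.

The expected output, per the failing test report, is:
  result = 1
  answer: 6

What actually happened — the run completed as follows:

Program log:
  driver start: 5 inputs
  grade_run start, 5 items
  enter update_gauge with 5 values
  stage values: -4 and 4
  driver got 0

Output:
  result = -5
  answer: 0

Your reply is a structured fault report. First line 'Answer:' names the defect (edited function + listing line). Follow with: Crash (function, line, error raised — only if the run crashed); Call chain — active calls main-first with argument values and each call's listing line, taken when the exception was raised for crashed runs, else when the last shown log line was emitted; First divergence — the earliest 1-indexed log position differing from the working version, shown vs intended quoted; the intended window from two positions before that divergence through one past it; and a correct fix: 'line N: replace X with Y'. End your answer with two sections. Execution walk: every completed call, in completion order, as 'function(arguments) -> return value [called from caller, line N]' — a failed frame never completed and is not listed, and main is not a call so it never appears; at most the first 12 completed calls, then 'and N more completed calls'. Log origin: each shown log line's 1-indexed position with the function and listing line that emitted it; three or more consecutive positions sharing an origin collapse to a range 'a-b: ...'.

Answer: the defect is in rank_cells at line 2.
Key observation: At log position 5 the runs split — shown 'driver got 0', but the working version logs 'level 4, partial 0'.
Call chain: main.
First divergence: position 5 — the shown line 'driver got 0' should read 'level 4, partial 0'.
Intended log window:
  3: enter update_gauge with 5 values
  4: stage values: -4 and 4
  5: level 4, partial 0
  6: level 2, partial 4
Execution walk:
  update_gauge([12, 6, -1, -4, 8]) -> -4  [called from grade_run, line 17]
  rank_cells(4, 0) -> 0  [called from grade_run, line 20]
  grade_run([12, 6, -1, -4, 8]) -> 0  [called from main, line 26]
Log line origins:
  1: emitted by main (line 25)
  2: emitted by grade_run (line 16)
  3: emitted by update_gauge (line 8)
  4: emitted by grade_run (line 19)
  5: emitted by main (line 27)
A correct fix: line 2: replace `>=` with `<=`.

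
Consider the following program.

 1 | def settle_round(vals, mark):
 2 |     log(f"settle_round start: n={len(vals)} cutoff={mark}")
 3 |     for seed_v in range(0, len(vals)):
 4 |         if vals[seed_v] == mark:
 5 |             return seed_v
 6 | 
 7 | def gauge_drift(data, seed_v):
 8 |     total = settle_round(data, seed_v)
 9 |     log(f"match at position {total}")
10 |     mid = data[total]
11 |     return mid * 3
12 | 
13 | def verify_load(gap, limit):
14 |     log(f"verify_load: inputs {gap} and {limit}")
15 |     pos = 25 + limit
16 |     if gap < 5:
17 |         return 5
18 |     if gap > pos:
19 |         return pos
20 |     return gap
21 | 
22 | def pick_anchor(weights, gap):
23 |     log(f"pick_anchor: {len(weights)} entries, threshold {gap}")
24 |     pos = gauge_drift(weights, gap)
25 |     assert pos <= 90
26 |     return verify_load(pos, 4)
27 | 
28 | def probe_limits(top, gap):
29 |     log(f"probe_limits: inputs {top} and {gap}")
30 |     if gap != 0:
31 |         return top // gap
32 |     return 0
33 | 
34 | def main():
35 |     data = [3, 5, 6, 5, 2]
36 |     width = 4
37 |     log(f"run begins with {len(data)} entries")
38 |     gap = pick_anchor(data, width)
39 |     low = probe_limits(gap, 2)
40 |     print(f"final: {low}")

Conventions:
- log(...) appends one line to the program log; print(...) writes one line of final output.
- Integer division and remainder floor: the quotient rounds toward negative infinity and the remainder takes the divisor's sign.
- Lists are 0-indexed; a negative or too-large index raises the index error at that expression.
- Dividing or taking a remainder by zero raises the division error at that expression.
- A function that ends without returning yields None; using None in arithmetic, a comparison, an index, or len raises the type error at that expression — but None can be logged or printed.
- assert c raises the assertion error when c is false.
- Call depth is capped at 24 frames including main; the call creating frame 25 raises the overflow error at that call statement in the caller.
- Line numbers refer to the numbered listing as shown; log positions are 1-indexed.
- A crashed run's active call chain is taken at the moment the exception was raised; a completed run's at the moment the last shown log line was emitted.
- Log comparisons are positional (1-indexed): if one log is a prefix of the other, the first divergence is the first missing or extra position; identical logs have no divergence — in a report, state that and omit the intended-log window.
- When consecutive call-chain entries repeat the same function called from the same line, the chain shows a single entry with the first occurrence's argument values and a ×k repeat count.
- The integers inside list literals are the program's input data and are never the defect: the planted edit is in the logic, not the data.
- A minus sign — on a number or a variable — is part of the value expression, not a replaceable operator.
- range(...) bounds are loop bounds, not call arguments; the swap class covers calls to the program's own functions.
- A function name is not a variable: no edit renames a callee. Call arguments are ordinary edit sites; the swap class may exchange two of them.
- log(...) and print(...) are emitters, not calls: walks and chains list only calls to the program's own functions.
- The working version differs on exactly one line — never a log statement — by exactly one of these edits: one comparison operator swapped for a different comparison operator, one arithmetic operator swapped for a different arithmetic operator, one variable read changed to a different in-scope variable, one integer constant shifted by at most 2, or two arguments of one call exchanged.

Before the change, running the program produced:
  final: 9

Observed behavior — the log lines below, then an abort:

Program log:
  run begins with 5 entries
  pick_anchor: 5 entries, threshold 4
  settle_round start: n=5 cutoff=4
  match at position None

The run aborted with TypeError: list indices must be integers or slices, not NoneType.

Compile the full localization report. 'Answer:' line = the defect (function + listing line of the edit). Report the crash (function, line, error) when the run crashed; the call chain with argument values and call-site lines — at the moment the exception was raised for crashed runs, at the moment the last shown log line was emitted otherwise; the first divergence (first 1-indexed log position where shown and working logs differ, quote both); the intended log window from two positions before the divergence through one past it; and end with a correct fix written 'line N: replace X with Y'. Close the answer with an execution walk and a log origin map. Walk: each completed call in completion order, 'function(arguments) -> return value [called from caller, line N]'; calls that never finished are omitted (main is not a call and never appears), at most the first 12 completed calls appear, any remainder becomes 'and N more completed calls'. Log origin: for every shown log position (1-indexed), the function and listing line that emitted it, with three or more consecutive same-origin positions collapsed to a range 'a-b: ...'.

Answer: the defect is in main at line 36.
The tell: Log line 2 is where behavior first shows: 'pick_anchor: 5 entries, threshold 4' appears instead of 'pick_anchor: 5 entries, threshold 6'.
Crash: gauge_drift, line 10, TypeError.
Call chain: main -> pick_anchor([3, 5, 6, 5, 2], 4) (called at line 38) -> gauge_drift([3, 5, 6, 5, 2], 4) (called at line 24).
First divergence: position 2 — the shown line 'pick_anchor: 5 entries, threshold 4' should read 'pick_anchor: 5 entries, threshold 6'.
Intended log window:
  1: run begins with 5 entries
  2: pick_anchor: 5 entries, threshold 6
  3: settle_round start: n=5 cutoff=6
Execution walk:
  settle_round([3, 5, 6, 5, 2], 4) -> None  [called from gauge_drift, line 8]
Log origins:
  1: from main, line 37
  2: from pick_anchor, line 23
  3: from settle_round, line 2
  4: from gauge_drift, line 9
A correct fix: line 36: replace `4` with `6`.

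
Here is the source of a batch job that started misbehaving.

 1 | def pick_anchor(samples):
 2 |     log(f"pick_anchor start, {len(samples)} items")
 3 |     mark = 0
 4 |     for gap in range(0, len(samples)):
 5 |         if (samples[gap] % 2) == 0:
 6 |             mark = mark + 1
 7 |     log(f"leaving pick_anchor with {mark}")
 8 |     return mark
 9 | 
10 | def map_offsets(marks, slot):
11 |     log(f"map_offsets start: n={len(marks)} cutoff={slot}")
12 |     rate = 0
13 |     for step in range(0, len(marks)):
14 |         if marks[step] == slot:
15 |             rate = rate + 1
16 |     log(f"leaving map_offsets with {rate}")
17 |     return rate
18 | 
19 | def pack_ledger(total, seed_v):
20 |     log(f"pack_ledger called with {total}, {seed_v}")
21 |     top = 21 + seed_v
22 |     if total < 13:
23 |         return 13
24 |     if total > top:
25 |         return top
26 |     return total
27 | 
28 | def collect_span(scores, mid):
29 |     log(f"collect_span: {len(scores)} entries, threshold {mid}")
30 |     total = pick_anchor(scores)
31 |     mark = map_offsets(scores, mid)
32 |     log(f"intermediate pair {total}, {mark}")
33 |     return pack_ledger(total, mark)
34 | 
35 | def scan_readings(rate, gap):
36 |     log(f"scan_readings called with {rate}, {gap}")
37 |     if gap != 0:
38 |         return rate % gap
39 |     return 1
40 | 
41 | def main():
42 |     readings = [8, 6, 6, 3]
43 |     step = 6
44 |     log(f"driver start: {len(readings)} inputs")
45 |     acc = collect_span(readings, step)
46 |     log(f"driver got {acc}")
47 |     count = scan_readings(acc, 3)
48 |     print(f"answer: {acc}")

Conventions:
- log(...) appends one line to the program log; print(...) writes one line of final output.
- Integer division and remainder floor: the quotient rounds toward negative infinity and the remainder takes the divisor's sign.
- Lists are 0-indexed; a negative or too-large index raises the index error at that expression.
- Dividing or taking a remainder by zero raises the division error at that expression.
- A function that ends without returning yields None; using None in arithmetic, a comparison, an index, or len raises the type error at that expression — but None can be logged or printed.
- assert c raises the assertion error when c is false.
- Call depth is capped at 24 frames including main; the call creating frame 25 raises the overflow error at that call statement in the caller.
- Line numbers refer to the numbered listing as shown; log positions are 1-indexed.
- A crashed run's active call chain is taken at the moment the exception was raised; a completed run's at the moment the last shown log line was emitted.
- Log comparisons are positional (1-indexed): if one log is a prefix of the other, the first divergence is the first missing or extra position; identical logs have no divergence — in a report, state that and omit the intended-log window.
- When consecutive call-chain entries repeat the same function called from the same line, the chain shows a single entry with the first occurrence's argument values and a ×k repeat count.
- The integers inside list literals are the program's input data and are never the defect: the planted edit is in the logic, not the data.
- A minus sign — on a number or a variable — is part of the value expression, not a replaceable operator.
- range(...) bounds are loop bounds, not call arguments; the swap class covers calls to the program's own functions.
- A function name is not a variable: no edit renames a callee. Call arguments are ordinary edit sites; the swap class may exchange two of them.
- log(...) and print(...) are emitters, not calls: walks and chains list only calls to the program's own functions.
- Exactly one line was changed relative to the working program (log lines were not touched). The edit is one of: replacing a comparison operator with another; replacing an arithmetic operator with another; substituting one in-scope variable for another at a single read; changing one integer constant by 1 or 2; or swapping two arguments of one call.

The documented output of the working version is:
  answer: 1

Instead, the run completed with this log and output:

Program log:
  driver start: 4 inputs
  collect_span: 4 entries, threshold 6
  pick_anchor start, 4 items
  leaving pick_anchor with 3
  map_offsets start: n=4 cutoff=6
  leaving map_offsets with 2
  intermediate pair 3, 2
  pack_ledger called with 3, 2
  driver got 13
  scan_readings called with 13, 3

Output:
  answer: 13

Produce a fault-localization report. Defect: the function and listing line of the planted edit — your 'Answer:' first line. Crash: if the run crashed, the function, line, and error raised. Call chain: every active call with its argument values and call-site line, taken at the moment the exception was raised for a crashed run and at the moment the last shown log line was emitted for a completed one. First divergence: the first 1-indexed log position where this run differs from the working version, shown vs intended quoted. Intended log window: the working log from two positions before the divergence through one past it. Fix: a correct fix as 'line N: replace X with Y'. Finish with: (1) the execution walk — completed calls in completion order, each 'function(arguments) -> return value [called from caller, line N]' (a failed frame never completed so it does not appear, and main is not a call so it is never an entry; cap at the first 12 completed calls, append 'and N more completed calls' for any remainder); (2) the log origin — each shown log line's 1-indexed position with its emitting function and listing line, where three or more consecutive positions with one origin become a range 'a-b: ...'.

Answer: the defect is in main at line 48.
The tell: Every logged value matches the working version; the printed result is what differs.
Call chain: main -> scan_readings(13, 3) (called at line 47).
First divergence: none; the two logs match at every position.
Execution walk:
  pick_anchor([8, 6, 6, 3]) -> 3  [called from collect_span, line 30]
  map_offsets([8, 6, 6, 3], 6) -> 2  [called from collect_span, line 31]
  pack_ledger(3, 2) -> 13  [called from collect_span, line 33]
  collect_span([8, 6, 6, 3], 6) -> 13  [called from main, line 45]
  scan_readings(13, 3) -> 1  [called from main, line 47]
Log origin:
  1 — main, line 44
  2 — collect_span, line 29
  3 — pick_anchor, line 2
  4 — pick_anchor, line 7
  5 — map_offsets, line 11
  6 — map_offsets, line 16
  7 — collect_span, line 32
  8 — pack_ledger, line 20
  9 — main, line 46
  10 — scan_readings, line 36
A correct fix: line 48: replace `acc` with `count`.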